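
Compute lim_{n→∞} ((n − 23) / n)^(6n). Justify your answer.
lim = e^(−138)

Rewrite as (1 − 23/n)^(6n). By the standard limit (1 + x/n)^n → e^x, we have (1 − 23/n)^n → e^(−23), and raising to the 6th power gives e^(−138).
More precisely, ln[(1 − 23/n)^(6n)] = 6n · ln(1 − 23/n) = 6n · (-23/n + O(1/n^2)) = -138 + O(1/n) → -138.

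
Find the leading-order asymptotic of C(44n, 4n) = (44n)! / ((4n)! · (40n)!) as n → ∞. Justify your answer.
C(44n, 4n) ~ (285311670611/10000000000)^(4n) · sqrt(11/(20π·4n))

Write N = 4n. Apply Stirling to each factorial:
  (11N)! ~ sqrt(2π·11N) · (11N/e)^(11N),
  N! ~ sqrt(2π N) · (N/e)^N,
  (10N)! ~ sqrt(2π·10N) · (10N/e)^(10N).
The exponential factors combine to (11N)^(11N) / (N^N · (10N)^(10N)) = 11^(11N)/10^(10N) = (11^11/10^10)^N = (285311670611/10000000000)^N.
The square-root prefactors combine to sqrt(2π·11N) / (sqrt(2π N)·sqrt(2π·10N)) = sqrt(11 / (2π·10·N)) = sqrt(11/(20π·4n)).
Substituting N = 4n: C(44n, 4n) ~ (285311670611/10000000000)^(4n) · sqrt(11/(20π·4n)).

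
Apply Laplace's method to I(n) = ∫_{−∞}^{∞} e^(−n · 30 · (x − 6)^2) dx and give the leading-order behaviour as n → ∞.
I(n) = sqrt(π/(30n))

Here φ(x) = 30 · (x − 6)^2 has its unique minimum at x* = 6 with φ(x*) = 0 and φ''(x*) = 60. Laplace's method gives
  I(n) ~ e^(−n φ(x*)) · sqrt(2π / (n · φ''(x*))) = sqrt(2π / (60n)) = sqrt(π/(30n)).
This is exact: substituting u = (x − 6)·sqrt(30n) gives I(n) = (1/sqrt(30n)) ∫_{−∞}^{∞} e^(−u^2) du = sqrt(π/(30n)).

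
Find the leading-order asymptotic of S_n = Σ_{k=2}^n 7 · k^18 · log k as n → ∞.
S_n ~ 7 · n^19 log n / 19 − 7 · n^19 / 361

By integral comparison, S_n = ∫_1^n 7 · x^18 · log x dx + O(n^18 · log n). For the integral, ∫ x^18 log x dx = n^19 log n / 19 − n^19/361 (integration by parts). Hence S_n ~ 7 · n^19 log n / 19 − 7 · n^19 / 361.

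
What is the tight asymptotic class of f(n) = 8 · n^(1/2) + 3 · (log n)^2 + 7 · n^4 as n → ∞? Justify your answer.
f(n) ∈ Θ(n^4)

Compare the terms by growth order. For large n, n^a · (log n)^b dominates n^a' · (log n)^b' iff a > a', or (a = a' and b > b'). Ranking the 3 terms shows the dominant one is 7 · n^4. Hence f(n) ∈ Θ(n^4).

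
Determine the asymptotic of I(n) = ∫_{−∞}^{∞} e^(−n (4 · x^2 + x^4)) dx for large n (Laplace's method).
I(n) ~ sqrt(π/(4n))

φ(x) = 4 · x^2 + x^4 has its unique global minimum at x* = 0 (since φ'(x) = 8x + 4x^3 = 0 only at x = 0 for real x with both coefficients positive, and φ → ∞ as |x| → ∞). At x* = 0, φ(0) = 0 and φ''(0) = 8. Laplace's method then gives
  I(n) ~ sqrt(2π / (n · φ''(0))) · e^(−n φ(0)) = sqrt(2π / (8n)) = sqrt(π/(4n)).
The x^4 term contributes only at subleading order (an O(1/n) relative correction).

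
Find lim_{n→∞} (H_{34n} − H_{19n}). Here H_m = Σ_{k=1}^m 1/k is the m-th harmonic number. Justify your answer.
lim = ln(34/19)

Euler-Maclaurin gives H_m = ln m + γ + 1/(2m) + O(1/m^2). The γ and O(1/m) terms cancel in the difference:
  H_{34n} − H_{19n} = ln(34n) − ln(19n) + O(1/n) = ln(34/19) + O(1/n).
Hence the limit is ln(34/19).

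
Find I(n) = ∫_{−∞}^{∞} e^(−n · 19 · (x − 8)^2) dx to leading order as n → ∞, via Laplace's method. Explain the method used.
I(n) = sqrt(π/(19n))

Here φ(x) = 19 · (x − 8)^2 has its unique minimum at x* = 8 with φ(x*) = 0 and φ''(x*) = 38. Laplace's method gives
  I(n) ~ e^(−n φ(x*)) · sqrt(2π / (n · φ''(x*))) = sqrt(2π / (38n)) = sqrt(π/(19n)).
This is exact: substituting u = (x − 8)·sqrt(19n) gives I(n) = (1/sqrt(19n)) ∫_{−∞}^{∞} e^(−u^2) du = sqrt(π/(19n)).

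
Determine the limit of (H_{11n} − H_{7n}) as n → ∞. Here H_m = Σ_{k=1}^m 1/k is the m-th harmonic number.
lim = ln(11/7)

Euler-Maclaurin gives H_m = ln m + γ + 1/(2m) + O(1/m^2). The γ and O(1/m) terms cancel in the difference:
  H_{11n} − H_{7n} = ln(11n) − ln(7n) + O(1/n) = ln(11/7) + O(1/n).
Hence the limit is ln(11/7).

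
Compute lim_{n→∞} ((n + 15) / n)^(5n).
lim = e^75

Rewrite as (1 + 15/n)^(5n). By the standard limit (1 + x/n)^n → e^x, we have (1 + 15/n)^n → e^15, and raising to the 5th power gives e^75.
More precisely, ln[(1 + 15/n)^(5n)] = 5n · ln(1 + 15/n) = 5n · (15/n + O(1/n^2)) = 75 + O(1/n) → 75.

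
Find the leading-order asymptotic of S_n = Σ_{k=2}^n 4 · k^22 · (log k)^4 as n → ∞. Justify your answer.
S_n ~ 4 · n^23 · (log n)^4 / 23

By integral comparison, S_n = ∫_1^n 4 · x^22 · (log x)^4 dx + O(n^22 · (log n)^4). For the integral, the leading term of ∫_1^n x^22 (log x)^4 dx is n^23/23 · (log n)^4 (by repeated integration by parts; each step lowers the log-exponent and produces a relatively O(1/log n) correction). Hence S_n ~ 4 · n^23 · (log n)^4 / 23.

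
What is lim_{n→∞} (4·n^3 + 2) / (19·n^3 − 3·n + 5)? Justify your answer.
lim = 4/19

For large n the leading n^3 terms dominate both numerator and denominator. Dividing top and bottom by n^3, every other term tends to 0, leaving 4/19.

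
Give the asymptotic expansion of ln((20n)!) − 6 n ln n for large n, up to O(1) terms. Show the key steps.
ln((20n)!) − 6 n ln n = 14 n ln n + 20(ln 20 − 1) n + (1/2) ln(2π·20n) + O(1/n)

Stirling: ln((20n)!) = 20n ln(20n) − 20n + (1/2) ln(2π·20n) + O(1/n).
Expand 20n ln(20n) = 20n (ln n + ln 20) = 20n ln n + 20n ln 20.
Subtract 6n ln n: leading term is (20 − 6) n ln n = 14 n ln n. The next term is 20n ln 20 − 20n = 20(ln 20 − 1) n. Then the (1/2) ln(2π·20n) correction.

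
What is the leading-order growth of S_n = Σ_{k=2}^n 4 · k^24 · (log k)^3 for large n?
S_n ~ 4 · n^25 · (log n)^3 / 25

By integral comparison, S_n = ∫_1^n 4 · x^24 · (log x)^3 dx + O(n^24 · (log n)^3). For the integral, the leading term of ∫_1^n x^24 (log x)^3 dx is n^25/25 · (log n)^3 (by repeated integration by parts; each step lowers the log-exponent and produces a relatively O(1/log n) correction). Hence S_n ~ 4 · n^25 · (log n)^3 / 25.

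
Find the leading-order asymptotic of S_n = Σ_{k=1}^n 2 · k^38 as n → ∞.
S_n ~ 2 · n^39 / 39

By integral comparison (Euler-Maclaurin), Σ_{k=1}^n 2 · k^38 = 2 · ∫_0^n x^38 dx + O(n^38) = 2 · n^39/39 + O(n^38). (Equivalently, Faulhaber's formula gives the same leading term.)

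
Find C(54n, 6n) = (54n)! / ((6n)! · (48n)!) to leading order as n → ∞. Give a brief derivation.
C(54n, 6n) ~ (387420489/16777216)^(6n) · sqrt(9/(16π·6n))

Write N = 6n. Apply Stirling to each factorial:
  (9N)! ~ sqrt(2π·9N) · (9N/e)^(9N),
  N! ~ sqrt(2π N) · (N/e)^N,
  (8N)! ~ sqrt(2π·8N) · (8N/e)^(8N).
The exponential factors combine to (9N)^(9N) / (N^N · (8N)^(8N)) = 9^(9N)/8^(8N) = (9^9/8^8)^N = (387420489/16777216)^N.
The square-root prefactors combine to sqrt(2π·9N) / (sqrt(2π N)·sqrt(2π·8N)) = sqrt(9 / (2π·8·N)) = sqrt(9/(16π·6n)).
Substituting N = 6n: C(54n, 6n) ~ (387420489/16777216)^(6n) · sqrt(9/(16π·6n)).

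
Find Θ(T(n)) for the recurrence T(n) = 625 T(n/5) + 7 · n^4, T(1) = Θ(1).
T(n) = Θ(n^4 log n)

log_5 625 = 4, and f(n) = 7 · n^4 = Θ(n^(log_5 625)). This is Case 2 of the master theorem: T(n) = Θ(f(n) · log n) = Θ(n^4 log n).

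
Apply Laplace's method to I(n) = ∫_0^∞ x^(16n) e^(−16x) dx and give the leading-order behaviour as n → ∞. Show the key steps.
I(n) ~ (sqrt(2π·16n) / 16) · (16n/(16e))^(16n)

Write the integrand as exp(16n ln x − 16x) and set f(x) = 16n ln x − 16x. Then f'(x) = 16n/x − 16 = 0 at x* = 16n/16, and f''(x*) = −16n/x*^2 = −16^2/(16n). Laplace's method (interior maximum) gives
  I(n) ~ e^(f(x*)) · sqrt(2π / |f''(x*)|)
        = exp(16n ln(16n/16) − 16n) · sqrt(2π · 16n / 16^2)
        = (16n/16)^(16n) e^(−16n) · sqrt(2π·16n) / 16
        = (sqrt(2π·16n) / 16) · (16n/(16e))^(16n).
This matches Γ(16n+1)/16^(16n+1) with Stirling applied to Γ.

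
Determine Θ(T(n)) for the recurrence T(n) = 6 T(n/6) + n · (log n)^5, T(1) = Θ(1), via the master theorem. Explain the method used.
T(n) = Θ(n · (log n)^6)

Here log_6 6 = 1 and f(n) = n · (log n)^5 = Θ(n^(log_6 6) · (log n)^5). This is the extended Case 2 of the master theorem (f matches the critical exponent up to log factors), giving T(n) = Θ(n^(log_6 6) · (log n)^(5+1)) = Θ(n · (log n)^6).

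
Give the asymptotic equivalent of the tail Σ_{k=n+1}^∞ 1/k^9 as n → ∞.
Σ_{k>n} 1/k^9 ~ 1/(8 · n^8)

Compare to the integral: ∫_{n}^∞ x^(−9) dx = [−x^(−8)/8]_{n}^∞ = 1/((9−1)·n^8). Euler-Maclaurin then gives
  Σ_{k>n} 1/k^9 = ∫_{n}^∞ dx/x^9 − 1/(2·n^9) + O(1/n^10).
(Equivalently this is ζ(9) − Σ_{k≤n} 1/k^9.)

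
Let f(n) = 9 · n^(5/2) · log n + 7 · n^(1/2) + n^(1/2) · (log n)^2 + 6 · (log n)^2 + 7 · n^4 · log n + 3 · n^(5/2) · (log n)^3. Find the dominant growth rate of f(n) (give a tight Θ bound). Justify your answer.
f(n) ∈ Θ(n^4 · log n)

Compare the terms by growth order. For large n, n^a · (log n)^b dominates n^a' · (log n)^b' iff a > a', or (a = a' and b > b'). Ranking the 6 terms shows the dominant one is 7 · n^4 · log n. Hence f(n) ∈ Θ(n^4 · log n).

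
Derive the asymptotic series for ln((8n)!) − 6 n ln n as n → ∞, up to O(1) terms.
ln((8n)!) − 6 n ln n = 2 n ln n + 8(ln 8 − 1) n + (1/2) ln(2π·8n) + O(1/n)

Stirling: ln((8n)!) = 8n ln(8n) − 8n + (1/2) ln(2π·8n) + O(1/n).
Expand 8n ln(8n) = 8n (ln n + ln 8) = 8n ln n + 8n ln 8.
Subtract 6n ln n: leading term is (8 − 6) n ln n = 2 n ln n. The next term is 8n ln 8 − 8n = 8(ln 8 − 1) n. Then the (1/2) ln(2π·8n) correction.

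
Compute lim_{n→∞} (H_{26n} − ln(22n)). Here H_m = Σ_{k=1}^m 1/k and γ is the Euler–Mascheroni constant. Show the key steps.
lim = ln(13/11) + γ

By Euler-Maclaurin, H_m = ln m + γ + O(1/m). So
  H_{26n} − ln(22n) = ln(26n) + γ − ln(22n) + O(1/n)
                       = ln(26/22) + γ + O(1/n).
Hence the limit is ln(26/22) + γ (= ln(13/11)).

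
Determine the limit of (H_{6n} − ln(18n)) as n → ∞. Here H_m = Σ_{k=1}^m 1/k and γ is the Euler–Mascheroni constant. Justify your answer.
lim = −ln 3 + γ

By Euler-Maclaurin, H_m = ln m + γ + O(1/m). So
  H_{6n} − ln(18n) = ln(6n) + γ − ln(18n) + O(1/n)
                       = ln(6/18) + γ + O(1/n).
Hence the limit is ln(6/18) + γ (= −ln 3).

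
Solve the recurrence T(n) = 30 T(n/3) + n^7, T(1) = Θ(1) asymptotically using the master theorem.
T(n) = Θ(n^7)

log_3 30 ≈ 3.096. f(n) = n^7 dominates n^(log_3 30) since 7 > 3.096, and the regularity condition a·f(n/b) = 30·(n/3)^7 = (30/2187)·n^7 ≤ c·f(n) holds with c = 30/2187 ≈ 0.0137 < 1. So this is Case 3: T(n) = Θ(f(n)) = Θ(n^7).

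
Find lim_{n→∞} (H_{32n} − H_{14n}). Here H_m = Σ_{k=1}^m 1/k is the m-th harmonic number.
lim = ln(32/14) = ln(16/7)

Euler-Maclaurin gives H_m = ln m + γ + 1/(2m) + O(1/m^2). The γ and O(1/m) terms cancel in the difference:
  H_{32n} − H_{14n} = ln(32n) − ln(14n) + O(1/n) = ln(32/14) + O(1/n).
Hence the limit is ln(32/14) = ln(16/7).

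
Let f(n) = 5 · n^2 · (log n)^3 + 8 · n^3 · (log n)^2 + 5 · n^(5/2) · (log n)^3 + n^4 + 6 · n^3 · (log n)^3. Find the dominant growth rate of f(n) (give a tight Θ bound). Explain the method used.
f(n) ∈ Θ(n^4)

Compare the terms by growth order. For large n, n^a · (log n)^b dominates n^a' · (log n)^b' iff a > a', or (a = a' and b > b'). Ranking the 5 terms shows the dominant one is n^4. Hence f(n) ∈ Θ(n^4).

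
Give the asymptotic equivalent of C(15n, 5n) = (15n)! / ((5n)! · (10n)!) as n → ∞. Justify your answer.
C(15n, 5n) ~ (27/4)^(5n) · sqrt(3/(4π·5n))

Write N = 5n. Apply Stirling to each factorial:
  (3N)! ~ sqrt(2π·3N) · (3N/e)^(3N),
  N! ~ sqrt(2π N) · (N/e)^N,
  (2N)! ~ sqrt(2π·2N) · (2N/e)^(2N).
The exponential factors combine to (3N)^(3N) / (N^N · (2N)^(2N)) = 3^(3N)/2^(2N) = (3^3/2^2)^N = (27/4)^N.
The square-root prefactors combine to sqrt(2π·3N) / (sqrt(2π N)·sqrt(2π·2N)) = sqrt(3 / (2π·2·N)) = sqrt(3/(4π·5n)).
Substituting N = 5n: C(15n, 5n) ~ (27/4)^(5n) · sqrt(3/(4π·5n)).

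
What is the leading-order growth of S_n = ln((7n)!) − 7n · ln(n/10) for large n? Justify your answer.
S_n ~ 7n · (ln 70 − 1) + O(ln n)

Stirling: ln((7n)!) = 7n ln(7n) − 7n + O(ln n).
  S_n = 7n ln(7n) − 7n − 7n ln(n/10) + O(ln n)
      = 7n ln(7n) − 7n ln n + 7n ln 10 − 7n + O(ln n)
      = 7n ln 7 + 7n ln 10 − 7n + O(ln n)
      = 7n (ln 70 − 1) + O(ln n).
Numerically ln(70) − 1 ≈ 3.2485.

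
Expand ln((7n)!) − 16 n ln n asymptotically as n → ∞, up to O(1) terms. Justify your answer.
ln((7n)!) − 16 n ln n = −9 n ln n + 7(ln 7 − 1) n + (1/2) ln(2π·7n) + O(1/n)

Stirling: ln((7n)!) = 7n ln(7n) − 7n + (1/2) ln(2π·7n) + O(1/n).
Expand 7n ln(7n) = 7n (ln n + ln 7) = 7n ln n + 7n ln 7.
Subtract 16n ln n: leading term is (7 − 16) n ln n = −9 n ln n. The next term is 7n ln 7 − 7n = 7(ln 7 − 1) n. Then the (1/2) ln(2π·7n) correction.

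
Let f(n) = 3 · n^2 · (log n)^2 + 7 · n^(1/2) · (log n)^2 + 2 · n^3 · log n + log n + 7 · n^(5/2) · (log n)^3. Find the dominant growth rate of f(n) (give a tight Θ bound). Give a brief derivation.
f(n) ∈ Θ(n^3 · log n)

Compare the terms by growth order. For large n, n^a · (log n)^b dominates n^a' · (log n)^b' iff a > a', or (a = a' and b > b'). Ranking the 5 terms shows the dominant one is 2 · n^3 · log n. Hence f(n) ∈ Θ(n^3 · log n).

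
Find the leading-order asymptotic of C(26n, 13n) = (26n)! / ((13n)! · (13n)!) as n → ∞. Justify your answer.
C(26n, 13n) ~ (4)^(13n) · sqrt(1/(π·13n))

Write N = 13n. Apply Stirling to each factorial:
  (2N)! ~ sqrt(2π·2N) · (2N/e)^(2N),
  N! ~ sqrt(2π N) · (N/e)^N,
  (1N)! ~ sqrt(2π·1N) · (1N/e)^(1N).
The exponential factors combine to (2N)^(2N) / (N^N · (1N)^(1N)) = 2^(2N)/1^(1N) = (2^2/1^1)^N = (4)^N.
The square-root prefactors combine to sqrt(2π·2N) / (sqrt(2π N)·sqrt(2π·1N)) = sqrt(2 / (2π·1·N)) = sqrt(1/(π·13n)).
Substituting N = 13n: C(26n, 13n) ~ (4)^(13n) · sqrt(1/(π·13n)).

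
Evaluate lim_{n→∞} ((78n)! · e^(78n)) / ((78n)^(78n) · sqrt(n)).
lim = sqrt(2π·78)

Stirling: (78n)! ~ sqrt(2π·78n) · (78n/e)^(78n). Hence
  (78n)! · e^(78n) / (78n)^(78n) ~ sqrt(2π·78n).
Dividing by sqrt(n): sqrt(2π·78n) / sqrt(n) = sqrt(2π·78) · n^((1−1)/2), so the limit is sqrt(2π·78).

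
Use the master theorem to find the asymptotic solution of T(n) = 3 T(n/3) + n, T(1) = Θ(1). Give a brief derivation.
T(n) = Θ(n log n)

log_3 3 = 1, and f(n) = n = Θ(n^(log_3 3)). This is Case 2 of the master theorem: T(n) = Θ(f(n) · log n) = Θ(n log n).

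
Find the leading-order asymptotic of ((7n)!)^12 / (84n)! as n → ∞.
((7n)!)^12/(84n)! ~ ((2π·7n)^(11/2) / sqrt(12)) · 12^(−12·7n)  →  0

Write N = 7n. Stirling: N! ~ sqrt(2π N)(N/e)^N and (12N)! ~ sqrt(2π·12N)·(12N/e)^(12N).
  (N!)^12/(12N)! ~ (2π N)^(12/2) (N/e)^(12N) / [sqrt(2π·12N) (12N/e)^(12N)]
     = (2π N)^(12/2) / sqrt(2π·12N) · (N/(12N))^(12N)
     = (2π N)^((12−1)/2) / sqrt(12) · 12^(−12N).
Since 12^12 > 1, the factor 12^(−12N) decays exponentially, so the ratio → 0. Substituting N = 7n gives the stated form.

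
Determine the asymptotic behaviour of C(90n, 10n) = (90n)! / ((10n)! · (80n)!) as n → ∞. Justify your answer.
C(90n, 10n) ~ (387420489/16777216)^(10n) · sqrt(9/(16π·10n))

Write N = 10n. Apply Stirling to each factorial:
  (9N)! ~ sqrt(2π·9N) · (9N/e)^(9N),
  N! ~ sqrt(2π N) · (N/e)^N,
  (8N)! ~ sqrt(2π·8N) · (8N/e)^(8N).
The exponential factors combine to (9N)^(9N) / (N^N · (8N)^(8N)) = 9^(9N)/8^(8N) = (9^9/8^8)^N = (387420489/16777216)^N.
The square-root prefactors combine to sqrt(2π·9N) / (sqrt(2π N)·sqrt(2π·8N)) = sqrt(9 / (2π·8·N)) = sqrt(9/(16π·10n)).
Substituting N = 10n: C(90n, 10n) ~ (387420489/16777216)^(10n) · sqrt(9/(16π·10n)).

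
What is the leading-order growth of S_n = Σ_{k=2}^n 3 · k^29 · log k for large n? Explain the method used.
S_n ~ n^30 log n / 10 − n^30 / 300

By integral comparison, S_n = ∫_1^n 3 · x^29 · log x dx + O(n^29 · log n). For the integral, ∫ x^29 log x dx = n^30 log n / 30 − n^30/900 (integration by parts). Hence S_n ~ n^30 log n / 10 − n^30 / 300.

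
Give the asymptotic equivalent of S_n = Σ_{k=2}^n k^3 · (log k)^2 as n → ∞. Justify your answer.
S_n ~ n^4 · (log n)^2 / 4

By integral comparison, S_n = ∫_1^n x^3 · (log x)^2 dx + O(n^3 · (log n)^2). For the integral, the leading term of ∫_1^n x^3 (log x)^2 dx is n^4/4 · (log n)^2 (by repeated integration by parts; each step lowers the log-exponent and produces a relatively O(1/log n) correction). Hence S_n ~ n^4 · (log n)^2 / 4.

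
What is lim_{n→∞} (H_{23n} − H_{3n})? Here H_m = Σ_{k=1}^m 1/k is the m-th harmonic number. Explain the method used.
lim = ln(23/3)

Euler-Maclaurin gives H_m = ln m + γ + 1/(2m) + O(1/m^2). The γ and O(1/m) terms cancel in the difference:
  H_{23n} − H_{3n} = ln(23n) − ln(3n) + O(1/n) = ln(23/3) + O(1/n).
Hence the limit is ln(23/3).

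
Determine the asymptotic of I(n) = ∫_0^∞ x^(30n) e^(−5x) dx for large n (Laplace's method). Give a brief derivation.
I(n) ~ (sqrt(2π·30n) / 5) · (30n/(5e))^(30n)

Write the integrand as exp(30n ln x − 5x) and set f(x) = 30n ln x − 5x. Then f'(x) = 30n/x − 5 = 0 at x* = 30n/5, and f''(x*) = −30n/x*^2 = −5^2/(30n). Laplace's method (interior maximum) gives
  I(n) ~ e^(f(x*)) · sqrt(2π / |f''(x*)|)
        = exp(30n ln(30n/5) − 30n) · sqrt(2π · 30n / 5^2)
        = (30n/5)^(30n) e^(−30n) · sqrt(2π·30n) / 5
        = (sqrt(2π·30n) / 5) · (30n/(5e))^(30n).
This matches Γ(30n+1)/5^(30n+1) with Stirling applied to Γ.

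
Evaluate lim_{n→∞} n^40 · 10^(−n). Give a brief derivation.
lim = 0

Exponentials with base > 1 dominate every fixed polynomial: for any fixed c, n^c / 10^n → 0 as n → ∞ (e.g. by the ratio test, or by writing 10^n = e^(n ln 10) and noting e^(n ln 10) / n^c → ∞). Hence n^40 · 10^(−n) = n^40 / 10^n → 0.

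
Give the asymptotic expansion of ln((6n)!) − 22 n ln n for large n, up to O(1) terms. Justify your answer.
ln((6n)!) − 22 n ln n = −16 n ln n + 6(ln 6 − 1) n + (1/2) ln(2π·6n) + O(1/n)

Stirling: ln((6n)!) = 6n ln(6n) − 6n + (1/2) ln(2π·6n) + O(1/n).
Expand 6n ln(6n) = 6n (ln n + ln 6) = 6n ln n + 6n ln 6.
Subtract 22n ln n: leading term is (6 − 22) n ln n = −16 n ln n. The next term is 6n ln 6 − 6n = 6(ln 6 − 1) n. Then the (1/2) ln(2π·6n) correction.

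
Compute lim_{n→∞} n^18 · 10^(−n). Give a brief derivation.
lim = 0

Exponentials with base > 1 dominate every fixed polynomial: for any fixed c, n^c / 10^n → 0 as n → ∞ (e.g. by the ratio test, or by writing 10^n = e^(n ln 10) and noting e^(n ln 10) / n^c → ∞). Hence n^18 · 10^(−n) = n^18 / 10^n → 0.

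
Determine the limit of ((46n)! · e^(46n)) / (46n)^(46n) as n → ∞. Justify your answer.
lim = ∞

Stirling: (46n)! ~ sqrt(2π·46n) · (46n/e)^(46n). Hence
  (46n)! · e^(46n) / (46n)^(46n) ~ sqrt(2π·46n) = sqrt(2π·46) · sqrt(n) → ∞.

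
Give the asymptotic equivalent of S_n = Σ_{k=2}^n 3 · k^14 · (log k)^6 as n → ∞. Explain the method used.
S_n ~ n^15 · (log n)^6 / 5

By integral comparison, S_n = ∫_1^n 3 · x^14 · (log x)^6 dx + O(n^14 · (log n)^6). For the integral, the leading term of ∫_1^n x^14 (log x)^6 dx is n^15/15 · (log n)^6 (by repeated integration by parts; each step lowers the log-exponent and produces a relatively O(1/log n) correction). Hence S_n ~ n^15 · (log n)^6 / 5.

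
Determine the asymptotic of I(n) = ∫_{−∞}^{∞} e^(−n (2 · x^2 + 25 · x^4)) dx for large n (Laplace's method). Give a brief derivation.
I(n) ~ sqrt(π/(2n))

φ(x) = 2 · x^2 + 25 · x^4 has its unique global minimum at x* = 0 (since φ'(x) = 4x + 100x^3 = 0 only at x = 0 for real x with both coefficients positive, and φ → ∞ as |x| → ∞). At x* = 0, φ(0) = 0 and φ''(0) = 4. Laplace's method then gives
  I(n) ~ sqrt(2π / (n · φ''(0))) · e^(−n φ(0)) = sqrt(2π / (4n)) = sqrt(π/(2n)).
The 25 · x^4 term contributes only at subleading order (an O(1/n) relative correction).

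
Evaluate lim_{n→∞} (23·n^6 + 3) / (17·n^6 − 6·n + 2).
lim = 23/17

For large n the leading n^6 terms dominate both numerator and denominator. Dividing top and bottom by n^6, every other term tends to 0, leaving 23/17.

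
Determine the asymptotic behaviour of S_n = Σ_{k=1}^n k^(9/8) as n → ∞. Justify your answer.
S_n ~ (8/17) · n^(17/8)

Integral comparison: Σ_{k=1}^n k^(9/8) = ∫_0^n x^(9/8) dx + O(n^(9/8)). The integral is n^(1 + 9/8) / (1 + 9/8) = n^((9+8)/8) / ((9+8)/8) = (8/17) · n^(17/8).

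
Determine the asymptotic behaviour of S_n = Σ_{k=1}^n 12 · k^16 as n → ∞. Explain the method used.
S_n ~ 12 · n^17 / 17

By integral comparison (Euler-Maclaurin), Σ_{k=1}^n 12 · k^16 = 12 · ∫_0^n x^16 dx + O(n^16) = 12 · n^17/17 + O(n^16). (Equivalently, Faulhaber's formula gives the same leading term.)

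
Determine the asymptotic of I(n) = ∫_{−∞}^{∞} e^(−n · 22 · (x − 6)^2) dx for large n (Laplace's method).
I(n) = sqrt(π/(22n))

Here φ(x) = 22 · (x − 6)^2 has its unique minimum at x* = 6 with φ(x*) = 0 and φ''(x*) = 44. Laplace's method gives
  I(n) ~ e^(−n φ(x*)) · sqrt(2π / (n · φ''(x*))) = sqrt(2π / (44n)) = sqrt(π/(22n)).
This is exact: substituting u = (x − 6)·sqrt(22n) gives I(n) = (1/sqrt(22n)) ∫_{−∞}^{∞} e^(−u^2) du = sqrt(π/(22n)).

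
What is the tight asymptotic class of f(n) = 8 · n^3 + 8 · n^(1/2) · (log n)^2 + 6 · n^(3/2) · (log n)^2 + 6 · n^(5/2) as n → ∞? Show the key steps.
f(n) ∈ Θ(n^3)

Compare the terms by growth order. For large n, n^a · (log n)^b dominates n^a' · (log n)^b' iff a > a', or (a = a' and b > b'). Ranking the 4 terms shows the dominant one is 8 · n^3. Hence f(n) ∈ Θ(n^3).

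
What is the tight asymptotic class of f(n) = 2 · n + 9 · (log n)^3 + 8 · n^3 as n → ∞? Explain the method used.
f(n) ∈ Θ(n^3)

Compare the terms by growth order. For large n, n^a · (log n)^b dominates n^a' · (log n)^b' iff a > a', or (a = a' and b > b'). Ranking the 3 terms shows the dominant one is 8 · n^3. Hence f(n) ∈ Θ(n^3).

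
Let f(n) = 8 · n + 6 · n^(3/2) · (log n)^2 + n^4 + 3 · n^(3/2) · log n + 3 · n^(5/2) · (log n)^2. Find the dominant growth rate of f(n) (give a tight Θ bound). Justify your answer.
f(n) ∈ Θ(n^4)

Compare the terms by growth order. For large n, n^a · (log n)^b dominates n^a' · (log n)^b' iff a > a', or (a = a' and b > b'). Ranking the 5 terms shows the dominant one is n^4. Hence f(n) ∈ Θ(n^4).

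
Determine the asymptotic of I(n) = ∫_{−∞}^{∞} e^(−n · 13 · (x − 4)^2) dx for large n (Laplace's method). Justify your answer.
I(n) = sqrt(π/(13n))

Here φ(x) = 13 · (x − 4)^2 has its unique minimum at x* = 4 with φ(x*) = 0 and φ''(x*) = 26. Laplace's method gives
  I(n) ~ e^(−n φ(x*)) · sqrt(2π / (n · φ''(x*))) = sqrt(2π / (26n)) = sqrt(π/(13n)).
This is exact: substituting u = (x − 4)·sqrt(13n) gives I(n) = (1/sqrt(13n)) ∫_{−∞}^{∞} e^(−u^2) du = sqrt(π/(13n)).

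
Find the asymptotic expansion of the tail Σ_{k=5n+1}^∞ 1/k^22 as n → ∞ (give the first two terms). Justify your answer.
Σ_{k>5n} 1/k^22 = 1/(21 · (5n)^21) − 1/(2 · (5n)^22) + O(1/(5n)^23)

Compare to the integral: ∫_{5n}^∞ x^(−22) dx = [−x^(−21)/21]_{5n}^∞ = 1/((22−1)·(5n)^21). The Euler-Maclaurin correction adds −f(5n)/2 = −1/(2·(5n)^22). Euler-Maclaurin then gives
  Σ_{k>5n} 1/k^22 = ∫_{5n}^∞ dx/x^22 − 1/(2·(5n)^22) + O(1/(5n)^23).
(Equivalently this is ζ(22) − Σ_{k≤5n} 1/k^22.)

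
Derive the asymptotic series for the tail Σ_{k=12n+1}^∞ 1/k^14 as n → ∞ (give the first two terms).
Σ_{k>12n} 1/k^14 = 1/(13 · (12n)^13) − 1/(2 · (12n)^14) + O(1/(12n)^15)

Compare to the integral: ∫_{12n}^∞ x^(−14) dx = [−x^(−13)/13]_{12n}^∞ = 1/((14−1)·(12n)^13). The Euler-Maclaurin correction adds −f(12n)/2 = −1/(2·(12n)^14). Euler-Maclaurin then gives
  Σ_{k>12n} 1/k^14 = ∫_{12n}^∞ dx/x^14 − 1/(2·(12n)^14) + O(1/(12n)^15).
(Equivalently this is ζ(14) − Σ_{k≤12n} 1/k^14.)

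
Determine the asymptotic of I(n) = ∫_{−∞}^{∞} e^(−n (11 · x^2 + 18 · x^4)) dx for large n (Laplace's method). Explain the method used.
I(n) ~ sqrt(π/(11n))

φ(x) = 11 · x^2 + 18 · x^4 has its unique global minimum at x* = 0 (since φ'(x) = 22x + 72x^3 = 0 only at x = 0 for real x with both coefficients positive, and φ → ∞ as |x| → ∞). At x* = 0, φ(0) = 0 and φ''(0) = 22. Laplace's method then gives
  I(n) ~ sqrt(2π / (n · φ''(0))) · e^(−n φ(0)) = sqrt(2π / (22n)) = sqrt(π/(11n)).
The 18 · x^4 term contributes only at subleading order (an O(1/n) relative correction).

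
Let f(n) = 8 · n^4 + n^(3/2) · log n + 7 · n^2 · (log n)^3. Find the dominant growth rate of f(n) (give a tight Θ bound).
f(n) ∈ Θ(n^4)

Compare the terms by growth order. For large n, n^a · (log n)^b dominates n^a' · (log n)^b' iff a > a', or (a = a' and b > b'). Ranking the 3 terms shows the dominant one is 8 · n^4. Hence f(n) ∈ Θ(n^4).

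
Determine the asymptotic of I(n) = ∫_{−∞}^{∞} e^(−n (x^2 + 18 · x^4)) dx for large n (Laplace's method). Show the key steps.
I(n) ~ sqrt(π/n)

φ(x) = x^2 + 18 · x^4 has its unique global minimum at x* = 0 (since φ'(x) = 2x + 72x^3 = 0 only at x = 0 for real x with both coefficients positive, and φ → ∞ as |x| → ∞). At x* = 0, φ(0) = 0 and φ''(0) = 2. Laplace's method then gives
  I(n) ~ sqrt(2π / (n · φ''(0))) · e^(−n φ(0)) = sqrt(2π / (2n)) = sqrt(π/n).
The 18 · x^4 term contributes only at subleading order (an O(1/n) relative correction).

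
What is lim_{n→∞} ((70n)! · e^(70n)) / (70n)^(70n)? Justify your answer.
lim = ∞

Stirling: (70n)! ~ sqrt(2π·70n) · (70n/e)^(70n). Hence
  (70n)! · e^(70n) / (70n)^(70n) ~ sqrt(2π·70n) = sqrt(2π·70) · sqrt(n) → ∞.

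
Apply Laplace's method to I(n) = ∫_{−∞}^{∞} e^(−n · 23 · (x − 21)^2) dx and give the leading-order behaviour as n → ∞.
I(n) = sqrt(π/(23n))

Here φ(x) = 23 · (x − 21)^2 has its unique minimum at x* = 21 with φ(x*) = 0 and φ''(x*) = 46. Laplace's method gives
  I(n) ~ e^(−n φ(x*)) · sqrt(2π / (n · φ''(x*))) = sqrt(2π / (46n)) = sqrt(π/(23n)).
This is exact: substituting u = (x − 21)·sqrt(23n) gives I(n) = (1/sqrt(23n)) ∫_{−∞}^{∞} e^(−u^2) du = sqrt(π/(23n)).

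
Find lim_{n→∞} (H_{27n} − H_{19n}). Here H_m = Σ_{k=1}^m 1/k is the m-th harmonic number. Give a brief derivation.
lim = ln(27/19)

Euler-Maclaurin gives H_m = ln m + γ + 1/(2m) + O(1/m^2). The γ and O(1/m) terms cancel in the difference:
  H_{27n} − H_{19n} = ln(27n) − ln(19n) + O(1/n) = ln(27/19) + O(1/n).
Hence the limit is ln(27/19).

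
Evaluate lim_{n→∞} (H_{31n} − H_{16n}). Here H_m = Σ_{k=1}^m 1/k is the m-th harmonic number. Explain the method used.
lim = ln(31/16)

Euler-Maclaurin gives H_m = ln m + γ + 1/(2m) + O(1/m^2). The γ and O(1/m) terms cancel in the difference:
  H_{31n} − H_{16n} = ln(31n) − ln(16n) + O(1/n) = ln(31/16) + O(1/n).
Hence the limit is ln(31/16).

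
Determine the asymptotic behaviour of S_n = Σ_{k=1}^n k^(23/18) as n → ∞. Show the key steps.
S_n ~ (18/41) · n^(41/18)

Integral comparison: Σ_{k=1}^n k^(23/18) = ∫_0^n x^(23/18) dx + O(n^(23/18)). The integral is n^(1 + 23/18) / (1 + 23/18) = n^((23+18)/18) / ((23+18)/18) = (18/41) · n^(41/18).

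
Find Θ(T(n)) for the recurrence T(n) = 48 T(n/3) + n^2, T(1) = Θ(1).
T(n) = Θ(n^(log_3 48))

Master theorem: compare f(n) = n^2 to n^(log_3 48) where log_3 48 ≈ 3.524. Since 2 < log_3 48, we have f(n) = O(n^(log_3 48 − ε)) for some ε > 0 — Case 1. Hence T(n) = Θ(n^(log_3 48)).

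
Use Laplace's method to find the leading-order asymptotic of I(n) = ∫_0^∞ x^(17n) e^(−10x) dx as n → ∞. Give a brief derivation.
I(n) ~ (sqrt(2π·17n) / 10) · (17n/(10e))^(17n)

Write the integrand as exp(17n ln x − 10x) and set f(x) = 17n ln x − 10x. Then f'(x) = 17n/x − 10 = 0 at x* = 17n/10, and f''(x*) = −17n/x*^2 = −10^2/(17n). Laplace's method (interior maximum) gives
  I(n) ~ e^(f(x*)) · sqrt(2π / |f''(x*)|)
        = exp(17n ln(17n/10) − 17n) · sqrt(2π · 17n / 10^2)
        = (17n/10)^(17n) e^(−17n) · sqrt(2π·17n) / 10
        = (sqrt(2π·17n) / 10) · (17n/(10e))^(17n).
This matches Γ(17n+1)/10^(17n+1) with Stirling applied to Γ.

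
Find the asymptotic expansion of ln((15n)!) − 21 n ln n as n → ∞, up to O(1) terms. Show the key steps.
ln((15n)!) − 21 n ln n = −6 n ln n + 15(ln 15 − 1) n + (1/2) ln(2π·15n) + O(1/n)

Stirling: ln((15n)!) = 15n ln(15n) − 15n + (1/2) ln(2π·15n) + O(1/n).
Expand 15n ln(15n) = 15n (ln n + ln 15) = 15n ln n + 15n ln 15.
Subtract 21n ln n: leading term is (15 − 21) n ln n = −6 n ln n. The next term is 15n ln 15 − 15n = 15(ln 15 − 1) n. Then the (1/2) ln(2π·15n) correction.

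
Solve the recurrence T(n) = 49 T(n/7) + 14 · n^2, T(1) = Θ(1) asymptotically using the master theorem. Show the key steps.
T(n) = Θ(n^2 log n)

log_7 49 = 2, and f(n) = 14 · n^2 = Θ(n^(log_7 49)). This is Case 2 of the master theorem: T(n) = Θ(f(n) · log n) = Θ(n^2 log n).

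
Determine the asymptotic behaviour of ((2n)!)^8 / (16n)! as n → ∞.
((2n)!)^8/(16n)! ~ ((2π·2n)^(7/2) / sqrt(8)) · 8^(−8·2n)  →  0

Write N = 2n. Stirling: N! ~ sqrt(2π N)(N/e)^N and (8N)! ~ sqrt(2π·8N)·(8N/e)^(8N).
  (N!)^8/(8N)! ~ (2π N)^(8/2) (N/e)^(8N) / [sqrt(2π·8N) (8N/e)^(8N)]
     = (2π N)^(8/2) / sqrt(2π·8N) · (N/(8N))^(8N)
     = (2π N)^((8−1)/2) / sqrt(8) · 8^(−8N).
Since 8^8 > 1, the factor 8^(−8N) decays exponentially, so the ratio → 0. Substituting N = 2n gives the stated form.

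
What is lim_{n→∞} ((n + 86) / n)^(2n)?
lim = e^172

Rewrite as (1 + 86/n)^(2n). By the standard limit (1 + x/n)^n → e^x, we have (1 + 86/n)^n → e^86, and raising to the 2nd power gives e^172.
More precisely, ln[(1 + 86/n)^(2n)] = 2n · ln(1 + 86/n) = 2n · (86/n + O(1/n^2)) = 172 + O(1/n) → 172.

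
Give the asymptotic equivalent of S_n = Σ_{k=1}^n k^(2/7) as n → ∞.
S_n ~ (7/9) · n^(9/7)

Integral comparison: Σ_{k=1}^n k^(2/7) = ∫_0^n x^(2/7) dx + O(n^(2/7)). The integral is n^(1 + 2/7) / (1 + 2/7) = n^((2+7)/7) / ((2+7)/7) = (7/9) · n^(9/7).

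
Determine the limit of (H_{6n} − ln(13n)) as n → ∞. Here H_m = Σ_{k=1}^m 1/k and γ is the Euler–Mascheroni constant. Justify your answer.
lim = ln(6/13) + γ

By Euler-Maclaurin, H_m = ln m + γ + O(1/m). So
  H_{6n} − ln(13n) = ln(6n) + γ − ln(13n) + O(1/n)
                       = ln(6/13) + γ + O(1/n).
Hence the limit is ln(6/13) + γ.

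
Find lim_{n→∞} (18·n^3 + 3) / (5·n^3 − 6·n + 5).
lim = 18/5

For large n the leading n^3 terms dominate both numerator and denominator. Dividing top and bottom by n^3, every other term tends to 0, leaving 18/5.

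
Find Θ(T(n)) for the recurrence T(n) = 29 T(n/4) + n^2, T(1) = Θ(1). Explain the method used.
T(n) = Θ(n^(log_4 29))

Master theorem: compare f(n) = n^2 to n^(log_4 29) where log_4 29 ≈ 2.429. Since 2 < log_4 29, we have f(n) = O(n^(log_4 29 − ε)) for some ε > 0 — Case 1. Hence T(n) = Θ(n^(log_4 29)).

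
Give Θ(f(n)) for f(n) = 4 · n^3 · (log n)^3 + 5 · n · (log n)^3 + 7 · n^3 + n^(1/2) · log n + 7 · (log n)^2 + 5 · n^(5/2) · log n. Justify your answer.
f(n) ∈ Θ(n^3 · (log n)^3)

Compare the terms by growth order. For large n, n^a · (log n)^b dominates n^a' · (log n)^b' iff a > a', or (a = a' and b > b'). Ranking the 6 terms shows the dominant one is 4 · n^3 · (log n)^3. Hence f(n) ∈ Θ(n^3 · (log n)^3).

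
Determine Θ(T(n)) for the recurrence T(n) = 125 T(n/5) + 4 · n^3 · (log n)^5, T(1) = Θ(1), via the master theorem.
T(n) = Θ(n^3 · (log n)^6)

Here log_5 125 = 3 and f(n) = 4 · n^3 · (log n)^5 = Θ(n^(log_5 125) · (log n)^5). This is the extended Case 2 of the master theorem (f matches the critical exponent up to log factors), giving T(n) = Θ(n^(log_5 125) · (log n)^(5+1)) = Θ(n^3 · (log n)^6).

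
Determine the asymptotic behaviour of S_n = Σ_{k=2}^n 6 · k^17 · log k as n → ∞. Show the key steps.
S_n ~ n^18 log n / 3 − n^18 / 54

By integral comparison, S_n = ∫_1^n 6 · x^17 · log x dx + O(n^17 · log n). For the integral, ∫ x^17 log x dx = n^18 log n / 18 − n^18/324 (integration by parts). Hence S_n ~ n^18 log n / 3 − n^18 / 54.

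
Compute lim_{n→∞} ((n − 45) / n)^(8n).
lim = e^(−360)

Rewrite as (1 − 45/n)^(8n). By the standard limit (1 + x/n)^n → e^x, we have (1 − 45/n)^n → e^(−45), and raising to the 8th power gives e^(−360).
More precisely, ln[(1 − 45/n)^(8n)] = 8n · ln(1 − 45/n) = 8n · (-45/n + O(1/n^2)) = -360 + O(1/n) → -360.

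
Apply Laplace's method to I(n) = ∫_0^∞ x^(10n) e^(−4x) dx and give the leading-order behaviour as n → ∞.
I(n) ~ (sqrt(2π·10n) / 4) · (10n/(4e))^(10n)

Write the integrand as exp(10n ln x − 4x) and set f(x) = 10n ln x − 4x. Then f'(x) = 10n/x − 4 = 0 at x* = 10n/4, and f''(x*) = −10n/x*^2 = −4^2/(10n). Laplace's method (interior maximum) gives
  I(n) ~ e^(f(x*)) · sqrt(2π / |f''(x*)|)
        = exp(10n ln(10n/4) − 10n) · sqrt(2π · 10n / 4^2)
        = (10n/4)^(10n) e^(−10n) · sqrt(2π·10n) / 4
        = (sqrt(2π·10n) / 4) · (10n/(4e))^(10n).
This matches Γ(10n+1)/4^(10n+1) with Stirling applied to Γ.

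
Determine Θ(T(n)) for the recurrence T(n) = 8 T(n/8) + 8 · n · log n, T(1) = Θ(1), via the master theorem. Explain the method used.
T(n) = Θ(n · (log n)^2)

Here log_8 8 = 1 and f(n) = 8 · n · log n = Θ(n^(log_8 8) · (log n)^1). This is the extended Case 2 of the master theorem (f matches the critical exponent up to log factors), giving T(n) = Θ(n^(log_8 8) · (log n)^(1+1)) = Θ(n · (log n)^2).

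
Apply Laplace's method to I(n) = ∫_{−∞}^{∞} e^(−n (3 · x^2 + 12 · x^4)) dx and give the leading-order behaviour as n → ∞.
I(n) ~ sqrt(π/(3n))

φ(x) = 3 · x^2 + 12 · x^4 has its unique global minimum at x* = 0 (since φ'(x) = 6x + 48x^3 = 0 only at x = 0 for real x with both coefficients positive, and φ → ∞ as |x| → ∞). At x* = 0, φ(0) = 0 and φ''(0) = 6. Laplace's method then gives
  I(n) ~ sqrt(2π / (n · φ''(0))) · e^(−n φ(0)) = sqrt(2π / (6n)) = sqrt(π/(3n)).
The 12 · x^4 term contributes only at subleading order (an O(1/n) relative correction).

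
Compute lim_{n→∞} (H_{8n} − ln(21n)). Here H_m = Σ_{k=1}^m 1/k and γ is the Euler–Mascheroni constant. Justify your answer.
lim = ln(8/21) + γ

By Euler-Maclaurin, H_m = ln m + γ + O(1/m). So
  H_{8n} − ln(21n) = ln(8n) + γ − ln(21n) + O(1/n)
                       = ln(8/21) + γ + O(1/n).
Hence the limit is ln(8/21) + γ.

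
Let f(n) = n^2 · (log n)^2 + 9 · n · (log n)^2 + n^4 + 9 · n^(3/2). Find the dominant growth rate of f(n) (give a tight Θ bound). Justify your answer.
f(n) ∈ Θ(n^4)

Compare the terms by growth order. For large n, n^a · (log n)^b dominates n^a' · (log n)^b' iff a > a', or (a = a' and b > b'). Ranking the 4 terms shows the dominant one is n^4. Hence f(n) ∈ Θ(n^4).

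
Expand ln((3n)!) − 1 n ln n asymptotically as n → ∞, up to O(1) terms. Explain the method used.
ln((3n)!) − 1 n ln n = 2 n ln n + 3(ln 3 − 1) n + (1/2) ln(2π·3n) + O(1/n)

Stirling: ln((3n)!) = 3n ln(3n) − 3n + (1/2) ln(2π·3n) + O(1/n).
Expand 3n ln(3n) = 3n (ln n + ln 3) = 3n ln n + 3n ln 3.
Subtract 1n ln n: leading term is (3 − 1) n ln n = 2 n ln n. The next term is 3n ln 3 − 3n = 3(ln 3 − 1) n. Then the (1/2) ln(2π·3n) correction.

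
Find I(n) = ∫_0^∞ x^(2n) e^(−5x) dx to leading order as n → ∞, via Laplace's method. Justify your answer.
I(n) ~ (sqrt(2π·2n) / 5) · (2n/(5e))^(2n)

Write the integrand as exp(2n ln x − 5x) and set f(x) = 2n ln x − 5x. Then f'(x) = 2n/x − 5 = 0 at x* = 2n/5, and f''(x*) = −2n/x*^2 = −5^2/(2n). Laplace's method (interior maximum) gives
  I(n) ~ e^(f(x*)) · sqrt(2π / |f''(x*)|)
        = exp(2n ln(2n/5) − 2n) · sqrt(2π · 2n / 5^2)
        = (2n/5)^(2n) e^(−2n) · sqrt(2π·2n) / 5
        = (sqrt(2π·2n) / 5) · (2n/(5e))^(2n).
This matches Γ(2n+1)/5^(2n+1) with Stirling applied to Γ.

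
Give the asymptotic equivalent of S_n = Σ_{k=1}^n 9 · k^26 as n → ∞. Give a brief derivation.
S_n ~ n^27 / 3

By integral comparison (Euler-Maclaurin), Σ_{k=1}^n 9 · k^26 = 9 · ∫_0^n x^26 dx + O(n^26) = 9 · n^27/27 = n^27 / 3 + O(n^26). (Equivalently, Faulhaber's formula gives the same leading term.)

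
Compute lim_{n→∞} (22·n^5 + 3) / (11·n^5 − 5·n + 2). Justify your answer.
lim = 22/11 = 2

For large n the leading n^5 terms dominate both numerator and denominator. Dividing top and bottom by n^5, every other term tends to 0, leaving 22/11 = 2.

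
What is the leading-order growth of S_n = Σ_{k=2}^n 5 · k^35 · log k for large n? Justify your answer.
S_n ~ 5 · n^36 log n / 36 − 5 · n^36 / 1296

By integral comparison, S_n = ∫_1^n 5 · x^35 · log x dx + O(n^35 · log n). For the integral, ∫ x^35 log x dx = n^36 log n / 36 − n^36/1296 (integration by parts). Hence S_n ~ 5 · n^36 log n / 36 − 5 · n^36 / 1296.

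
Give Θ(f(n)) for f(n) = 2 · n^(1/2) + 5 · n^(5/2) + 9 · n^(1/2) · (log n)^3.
f(n) ∈ Θ(n^(5/2))

Compare the terms by growth order. For large n, n^a · (log n)^b dominates n^a' · (log n)^b' iff a > a', or (a = a' and b > b'). Ranking the 3 terms shows the dominant one is 5 · n^(5/2). Hence f(n) ∈ Θ(n^(5/2)).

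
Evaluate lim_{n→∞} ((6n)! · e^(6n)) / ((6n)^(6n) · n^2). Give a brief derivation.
lim = 0

Stirling: (6n)! ~ sqrt(2π·6n) · (6n/e)^(6n). Hence
  (6n)! · e^(6n) / (6n)^(6n) ~ sqrt(2π·6n).
Dividing by n^2: sqrt(2π·6n) / n^2 = sqrt(2π·6) · n^((1−4)/2), so the expression behaves like sqrt(2π·6) · n^((1−4)/2) → 0.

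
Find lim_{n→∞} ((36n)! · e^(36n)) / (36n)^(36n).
lim = ∞

Stirling: (36n)! ~ sqrt(2π·36n) · (36n/e)^(36n). Hence
  (36n)! · e^(36n) / (36n)^(36n) ~ sqrt(2π·36n) = sqrt(2π·36) · sqrt(n) → ∞.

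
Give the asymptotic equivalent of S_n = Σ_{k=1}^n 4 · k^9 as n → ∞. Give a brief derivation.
S_n ~ 2 · n^10 / 5

By integral comparison (Euler-Maclaurin), Σ_{k=1}^n 4 · k^9 = 4 · ∫_0^n x^9 dx + O(n^9) = 4 · n^10/10 = 2 · n^10 / 5 + O(n^9). (Equivalently, Faulhaber's formula gives the same leading term.)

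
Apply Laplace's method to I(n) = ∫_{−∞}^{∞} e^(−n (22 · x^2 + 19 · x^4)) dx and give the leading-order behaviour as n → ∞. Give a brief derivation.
I(n) ~ sqrt(π/(22n))

φ(x) = 22 · x^2 + 19 · x^4 has its unique global minimum at x* = 0 (since φ'(x) = 44x + 76x^3 = 0 only at x = 0 for real x with both coefficients positive, and φ → ∞ as |x| → ∞). At x* = 0, φ(0) = 0 and φ''(0) = 44. Laplace's method then gives
  I(n) ~ sqrt(2π / (n · φ''(0))) · e^(−n φ(0)) = sqrt(2π / (44n)) = sqrt(π/(22n)).
The 19 · x^4 term contributes only at subleading order (an O(1/n) relative correction).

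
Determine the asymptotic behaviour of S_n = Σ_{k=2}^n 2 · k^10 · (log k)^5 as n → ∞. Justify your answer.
S_n ~ 2 · n^11 · (log n)^5 / 11

By integral comparison, S_n = ∫_1^n 2 · x^10 · (log x)^5 dx + O(n^10 · (log n)^5). For the integral, the leading term of ∫_1^n x^10 (log x)^5 dx is n^11/11 · (log n)^5 (by repeated integration by parts; each step lowers the log-exponent and produces a relatively O(1/log n) correction). Hence S_n ~ 2 · n^11 · (log n)^5 / 11.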